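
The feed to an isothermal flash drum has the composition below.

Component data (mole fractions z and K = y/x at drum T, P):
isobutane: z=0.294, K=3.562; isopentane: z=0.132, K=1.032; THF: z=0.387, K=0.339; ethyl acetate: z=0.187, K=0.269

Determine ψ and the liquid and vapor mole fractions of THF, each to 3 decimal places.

ψ = 0.241, x_THF = 0.460, y_THF = 0.156

Newton iteration, ψ⁰ = 0.46:
  ψ = 0.460: g = -0.2236, g' = -0.983 → ψ = 0.232
  ψ = 0.232: g = 0.0093, g' = -1.139 → ψ = 0.241
Converged at ψ = 0.241.
Compositions from xᵢ = zᵢ/(1+ψ(Kᵢ−1)), yᵢ = Kᵢxᵢ:
  isobutane: x = 0.182, y = 0.648
  isopentane: x = 0.131, y = 0.135
  THF: x = 0.460, y = 0.156
  ethyl acetate: x = 0.227, y = 0.061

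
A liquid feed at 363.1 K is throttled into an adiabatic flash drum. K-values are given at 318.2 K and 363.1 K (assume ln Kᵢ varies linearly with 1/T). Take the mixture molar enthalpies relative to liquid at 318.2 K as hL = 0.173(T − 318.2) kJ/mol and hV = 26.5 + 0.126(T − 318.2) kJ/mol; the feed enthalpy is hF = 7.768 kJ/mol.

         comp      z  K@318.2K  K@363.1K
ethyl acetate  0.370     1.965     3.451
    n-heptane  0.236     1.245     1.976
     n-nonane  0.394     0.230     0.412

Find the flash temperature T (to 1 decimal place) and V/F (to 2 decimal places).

T = 322.1 K, V/F = 0.27

Adiabatic flash: solve Rachford–Rice at each trial T, then check hF = ψ·hV(T) + (1−ψ)·hL(T).
  T = 318.2 K: K = (1.965, 1.245, 0.230), RR gives ψ = 0.193, H_out = 5.108 kJ/mol
  T = 363.1 K: K = (3.451, 1.976, 0.412), RR gives ψ = 0.798, H_out = 27.225 kJ/mol
  T = 340.6 K: K = (2.651, 1.592, 0.314), RR gives ψ = 0.539, H_out = 17.587 kJ/mol
  T = 329.4 K: K = (2.294, 1.414, 0.270), RR gives ψ = 0.390, H_out = 12.073 kJ/mol
  T = 323.8 K: K = (2.126, 1.328, 0.250), RR gives ψ = 0.300, H_out = 8.853 kJ/mol
  T = 321.0 K: K = (2.045, 1.286, 0.240), RR gives ψ = 0.249, H_out = 7.061 kJ/mol
  T = 322.4 K: K = (2.085, 1.307, 0.245), RR gives ψ = 0.276, H_out = 7.975 kJ/mol
Linear interpolation between T = 321.0 (H_out = 7.061) and T = 322.4 (H_out = 7.975) on hF = 7.768 gives T ≈ 322.1 K, at which ψ = 0.27.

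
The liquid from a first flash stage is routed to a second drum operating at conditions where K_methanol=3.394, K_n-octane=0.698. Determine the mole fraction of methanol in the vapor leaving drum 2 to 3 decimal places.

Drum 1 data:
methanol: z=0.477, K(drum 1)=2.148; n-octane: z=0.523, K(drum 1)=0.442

y_methanol (drum 2) = 0.380

Drum 1:
Let ψ₁ = V/F and solve Σ zᵢ(Kᵢ−1)/(1+ψ₁(Kᵢ−1)) = 0.
Feasibility: ΣzᵢKᵢ = 1.256, Σzᵢ/Kᵢ = 1.405 — both > 1, two phases present.
Newton–Raphson from ψ₁ = 0.55:
  ψ₁ = 0.550: g = -0.0854, g' = -0.575 → ψ₁ = 0.402
  ψ₁ = 0.402: g = -0.0013, g' = -0.565 → ψ₁ = 0.399
Converged at ψ₁ = 0.399.
Drum-1 compositions:
  methanol: x = 0.327, y = 0.703
  n-octane: x = 0.673, y = 0.297
Drum-2 feed = drum-1 liquid: z₂ = (0.3271, 0.6729).
Drum 2:
Rachford–Rice: g(ψ₂) = Σ zᵢ(Kᵢ−1)/(1+ψ₂(Kᵢ−1)) = 0.
Feasibility: ΣzᵢKᵢ = 1.580, Σzᵢ/Kᵢ = 1.060 — both > 1, two phases present.
Newton–Raphson from ψ₂ = 0.5:
  ψ₂ = 0.500: g = 0.1170, g' = -0.474 → ψ₂ = 0.747
  ψ₂ = 0.747: g = 0.0183, g' = -0.343 → ψ₂ = 0.801
  ψ₂ = 0.801: g = 0.0004, g' = -0.327 → ψ₂ = 0.802
Converged at ψ₂ = 0.802.
  methanol: x = 0.112, y = 0.380
  n-octane: x = 0.888, y = 0.620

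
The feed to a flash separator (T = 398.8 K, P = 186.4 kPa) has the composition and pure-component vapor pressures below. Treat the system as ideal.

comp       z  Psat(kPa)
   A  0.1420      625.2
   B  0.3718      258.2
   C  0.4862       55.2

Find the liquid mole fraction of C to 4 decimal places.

x_C = 0.5435

Raoult's law: Kᵢ = Pᵢˢᵃᵗ/P = Pᵢˢᵃᵗ/186.4.
  K_A = 625.2/186.4 = 3.354077, K_B = 258.2/186.4 = 1.385193, K_C = 55.2/186.4 = 0.296137
Newton–Raphson from ψ = 0.42:
  ψ = 0.4200: g = -0.19448, g' = -0.7253 → ψ = 0.1519
  ψ = 0.1519: g = -0.00163, g' = -0.7782 → ψ = 0.1498
Converged at ψ = 0.1498.
Compositions from xᵢ = zᵢ/(1+ψ(Kᵢ−1)), yᵢ = Kᵢxᵢ:
  A: x = 0.1050, y = 0.3521
  B: x = 0.3515, y = 0.4869
  C: x = 0.5435, y = 0.1609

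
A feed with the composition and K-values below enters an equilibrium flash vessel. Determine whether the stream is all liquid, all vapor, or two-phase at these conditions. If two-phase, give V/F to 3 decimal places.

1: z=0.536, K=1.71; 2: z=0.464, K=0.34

two-phase, V/F = 0.159

ΣzᵢKᵢ = 1.074; Σzᵢ/Kᵢ = 1.678.
Both exceed 1, so a two-phase solution exists.
Material balance + equilibrium reduce to Σ zᵢ(Kᵢ−1)/(1+ψ(Kᵢ−1)) = 0.
Binary case is linear: z₁(K₁−1)(1+ψ(K₂−1)) + z₂(K₂−1)(1+ψ(K₁−1)) = 0
⇒ ψ = [z₁(K₁−1)+z₂(K₂−1)] / [−(K₁−1)(K₂−1)] = 0.0743/0.4686 = 0.159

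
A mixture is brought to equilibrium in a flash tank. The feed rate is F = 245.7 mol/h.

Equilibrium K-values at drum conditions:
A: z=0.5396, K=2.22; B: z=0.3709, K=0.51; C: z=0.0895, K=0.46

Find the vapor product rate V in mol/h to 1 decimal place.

V = 172.4 mol/h

Material balance + equilibrium reduce to Σ zᵢ(Kᵢ−1)/(1+β(Kᵢ−1)) = 0.
g(0) = ΣzᵢKᵢ − 1 = 0.4282 and g(1) = 1 − Σzᵢ/Kᵢ = -0.1649, so a root lies in (0, 1).
Newton iteration, β⁰ = 0.5:
  β = 0.5000: g = 0.10197, g' = -0.5150 → β = 0.6980
  β = 0.6980: g = 0.00178, g' = -0.5072 → β = 0.7015
Converged at β = 0.7015.
Then V = β·F = 0.7015·245.7 = 172.4 mol/h and L = F − V = 73.3 mol/h.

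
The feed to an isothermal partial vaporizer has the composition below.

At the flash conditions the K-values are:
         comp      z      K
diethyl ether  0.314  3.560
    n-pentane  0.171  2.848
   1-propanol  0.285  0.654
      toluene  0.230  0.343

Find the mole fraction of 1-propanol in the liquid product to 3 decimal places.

Material balance + equilibrium reduce to Σ zᵢ(Kᵢ−1)/(1+V/F(Kᵢ−1)) = 0.
Feasibility: ΣzᵢKᵢ = 1.870, Σzᵢ/Kᵢ = 1.255 — both > 1, two phases present.
Iterate (Newton) starting at V/F = 0.5:
  V/F = 0.500: g = 0.1725, g' = -0.824 → V/F = 0.709
  V/F = 0.709: g = 0.0084, g' = -0.777 → V/F = 0.720
Converged at V/F = 0.720.
Compositions from xᵢ = zᵢ/(1+V/F(Kᵢ−1)), yᵢ = Kᵢxᵢ:
  diethyl ether: x = 0.110, y = 0.393
  n-pentane: x = 0.073, y = 0.209
  1-propanol: x = 0.380, y = 0.248
  toluene: x = 0.437, y = 0.150

x_1-propanol = 0.380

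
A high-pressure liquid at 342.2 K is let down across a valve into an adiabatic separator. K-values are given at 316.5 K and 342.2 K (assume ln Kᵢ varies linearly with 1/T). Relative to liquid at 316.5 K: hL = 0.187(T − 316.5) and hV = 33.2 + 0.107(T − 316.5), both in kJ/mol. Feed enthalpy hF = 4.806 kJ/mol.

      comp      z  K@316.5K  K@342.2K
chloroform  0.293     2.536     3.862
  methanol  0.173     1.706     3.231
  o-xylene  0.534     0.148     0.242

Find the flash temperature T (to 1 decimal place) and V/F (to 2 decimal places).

Adiabatic flash: solve Rachford–Rice at each trial T, then check hF = ψ·hV(T) + (1−ψ)·hL(T).
  T = 316.5 K: K = (2.536, 1.706, 0.148), RR gives ψ = 0.107, H_out = 3.536 kJ/mol
  T = 342.2 K: K = (3.862, 3.231, 0.242), RR gives ψ = 0.410, H_out = 17.578 kJ/mol
  T = 329.4 K: K = (3.158, 2.380, 0.191), RR gives ψ = 0.286, H_out = 11.621 kJ/mol
  T = 322.9 K: K = (2.834, 2.019, 0.169), RR gives ψ = 0.206, H_out = 7.928 kJ/mol
  T = 319.7 K: K = (2.682, 1.858, 0.158), RR gives ψ = 0.159, H_out = 5.846 kJ/mol
  T = 318.1 K: K = (2.608, 1.781, 0.153), RR gives ψ = 0.134, H_out = 4.722 kJ/mol
Linear interpolation between T = 318.1 (H_out = 4.722) and T = 319.7 (H_out = 5.846) on hF = 4.806 gives T ≈ 318.2 K, at which ψ = 0.14.

T = 318.2 K, V/F = 0.14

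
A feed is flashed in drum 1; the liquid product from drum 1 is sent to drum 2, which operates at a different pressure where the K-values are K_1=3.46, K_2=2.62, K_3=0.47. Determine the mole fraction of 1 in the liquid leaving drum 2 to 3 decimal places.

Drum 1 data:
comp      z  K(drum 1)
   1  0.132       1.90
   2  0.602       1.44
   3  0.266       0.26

Drum 1:
Rachford–Rice: g(ψ₁) = Σ zᵢ(Kᵢ−1)/(1+ψ₁(Kᵢ−1)) = 0.
g(0) = ΣzᵢKᵢ − 1 = 0.187 and g(1) = 1 − Σzᵢ/Kᵢ = -0.511, so a root lies in (0, 1).
Newton iteration, ψ₁⁰ = 0.5:
  ψ₁ = 0.500: g = -0.0134, g' = -0.496 → ψ₁ = 0.473
  ψ₁ = 0.473: g = -0.0003, g' = -0.477 → ψ₁ = 0.472
Converged at ψ₁ = 0.472.
Drum-1 compositions:
  1: x = 0.093, y = 0.176
  2: x = 0.498, y = 0.718
  3: x = 0.409, y = 0.106
Drum-2 feed = drum-1 liquid: z₂ = (0.0926, 0.4984, 0.4090).
Drum 2:
Let ψ₂ = V/F and solve Σ zᵢ(Kᵢ−1)/(1+ψ₂(Kᵢ−1)) = 0.
Check two-phase: ΣzᵢKᵢ = 1.818 > 1 and Σzᵢ/Kᵢ = 1.087 > 1, so g(0) = 0.818 > 0 and g(1) = -0.087 < 0.
Newton iteration, ψ₂⁰ = 0.5:
  ψ₂ = 0.500: g = 0.2533, g' = -0.725 → ψ₂ = 0.850
  ψ₂ = 0.850: g = 0.0192, g' = -0.671 → ψ₂ = 0.878
Converged at ψ₂ = 0.878.
  1: x = 0.029, y = 0.101
  2: x = 0.206, y = 0.539
  3: x = 0.765, y = 0.360

x_1 (drum 2) = 0.029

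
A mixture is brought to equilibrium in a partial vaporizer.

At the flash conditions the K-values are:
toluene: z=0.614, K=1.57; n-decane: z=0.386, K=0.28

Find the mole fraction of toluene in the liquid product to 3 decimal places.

Rachford–Rice: g(V/F) = Σ zᵢ(Kᵢ−1)/(1+V/F(Kᵢ−1)) = 0.
Feasibility: ΣzᵢKᵢ = 1.072, Σzᵢ/Kᵢ = 1.770 — both > 1, two phases present.
Binary case is linear: z₁(K₁−1)(1+V/F(K₂−1)) + z₂(K₂−1)(1+V/F(K₁−1)) = 0
⇒ V/F = [z₁(K₁−1)+z₂(K₂−1)] / [−(K₁−1)(K₂−1)] = 0.0721/0.4104 = 0.176
Compositions from xᵢ = zᵢ/(1+V/F(Kᵢ−1)), yᵢ = Kᵢxᵢ:
  toluene: x = 0.558, y = 0.876
  n-decane: x = 0.442, y = 0.124

x_toluene = 0.558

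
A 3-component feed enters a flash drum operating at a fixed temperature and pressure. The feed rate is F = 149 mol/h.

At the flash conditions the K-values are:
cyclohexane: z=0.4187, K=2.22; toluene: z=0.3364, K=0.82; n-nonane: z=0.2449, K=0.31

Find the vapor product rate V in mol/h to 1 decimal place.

Rachford–Rice: g(ψ) = Σ zᵢ(Kᵢ−1)/(1+ψ(Kᵢ−1)) = 0.
Feasibility: ΣzᵢKᵢ = 1.2813, Σzᵢ/Kᵢ = 1.3888 — both > 1, two phases present.
Newton iteration, ψ⁰ = 0.5:
  ψ = 0.5000: g = -0.00725, g' = -0.5254 → ψ = 0.4862
Converged at ψ = 0.4862.
Then V = ψ·F = 0.4862·149 = 72.4 mol/h and L = F − V = 76.6 mol/h.

V = 72.4 mol/h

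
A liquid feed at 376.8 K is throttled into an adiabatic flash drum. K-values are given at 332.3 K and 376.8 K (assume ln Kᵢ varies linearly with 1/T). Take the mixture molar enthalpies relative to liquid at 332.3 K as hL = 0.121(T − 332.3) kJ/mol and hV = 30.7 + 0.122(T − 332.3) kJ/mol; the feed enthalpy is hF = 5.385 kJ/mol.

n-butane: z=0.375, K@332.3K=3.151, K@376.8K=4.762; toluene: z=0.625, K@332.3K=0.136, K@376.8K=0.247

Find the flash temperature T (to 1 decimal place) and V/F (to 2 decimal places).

T = 335.7 K, V/F = 0.16

Adiabatic flash: solve Rachford–Rice at each trial T, then check hF = ψ·hV(T) + (1−ψ)·hL(T).
  T = 332.3 K: K = (3.151, 0.136), RR gives ψ = 0.143, H_out = 4.404 kJ/mol
  T = 376.8 K: K = (4.762, 0.247), RR gives ψ = 0.332, H_out = 15.588 kJ/mol
  T = 354.6 K: K = (3.926, 0.187), RR gives ψ = 0.248, H_out = 10.304 kJ/mol
  T = 343.5 K: K = (3.532, 0.160), RR gives ψ = 0.200, H_out = 7.489 kJ/mol
  T = 337.9 K: K = (3.339, 0.148), RR gives ψ = 0.173, H_out = 5.986 kJ/mol
  T = 335.1 K: K = (3.244, 0.142), RR gives ψ = 0.159, H_out = 5.206 kJ/mol
  T = 336.5 K: K = (3.292, 0.145), RR gives ψ = 0.166, H_out = 5.598 kJ/mol
Linear interpolation between T = 335.1 (H_out = 5.206) and T = 336.5 (H_out = 5.598) on hF = 5.385 gives T ≈ 335.7 K, at which ψ = 0.16.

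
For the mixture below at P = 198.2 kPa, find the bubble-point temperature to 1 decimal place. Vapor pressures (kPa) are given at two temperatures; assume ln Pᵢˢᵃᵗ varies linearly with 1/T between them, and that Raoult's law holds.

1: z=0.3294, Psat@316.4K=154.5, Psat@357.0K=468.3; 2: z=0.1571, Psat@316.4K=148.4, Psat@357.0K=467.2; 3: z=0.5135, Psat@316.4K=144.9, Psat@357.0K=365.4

Bubble-point temperature: ΣzᵢPᵢˢᵃᵗ(T) = P. Interpolate ln Pᵢˢᵃᵗ = aᵢ + bᵢ/T.
  T = 316.4 K: ΣzᵢPᵢˢᵃᵗ = 148.61 kPa
  T = 357.0 K: ΣzᵢPᵢˢᵃᵗ = 415.29 kPa
  T = 336.7 K: ΣzᵢPᵢˢᵃᵗ = 255.93 kPa
  T = 326.5 K: ΣzᵢPᵢˢᵃᵗ = 196.35 kPa
  T = 331.6 K: ΣzᵢPᵢˢᵃᵗ = 224.61 kPa
  T = 329.1 K: ΣzᵢPᵢˢᵃᵗ = 210.39 kPa
  T = 327.8 K: ΣzᵢPᵢˢᵃᵗ = 203.27 kPa
  T = 327.1 K: ΣzᵢPᵢˢᵃᵗ = 199.52 kPa
Interpolating between 326.5 K and 327.1 K gives T ≈ 326.9 K.

T = 326.9 K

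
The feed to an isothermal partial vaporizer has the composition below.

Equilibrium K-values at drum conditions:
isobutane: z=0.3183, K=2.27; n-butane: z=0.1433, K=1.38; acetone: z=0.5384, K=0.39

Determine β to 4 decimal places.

β = 0.1982

Let β = V/F and solve Σ zᵢ(Kᵢ−1)/(1+β(Kᵢ−1)) = 0.
Feasibility: ΣzᵢKᵢ = 1.1303, Σzᵢ/Kᵢ = 1.6246 — both > 1, two phases present.
Newton–Raphson from β = 0.31:
  β = 0.3100: g = -0.06625, g' = -0.5855 → β = 0.1969
  β = 0.1969: g = 0.00081, g' = -0.6052 → β = 0.1982
Converged at β = 0.1982.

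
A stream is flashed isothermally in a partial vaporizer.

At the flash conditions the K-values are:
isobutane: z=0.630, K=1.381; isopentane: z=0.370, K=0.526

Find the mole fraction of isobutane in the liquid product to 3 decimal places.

x_isobutane = 0.554

Material balance + equilibrium reduce to Σ zᵢ(Kᵢ−1)/(1+V/F(Kᵢ−1)) = 0.
Check two-phase: ΣzᵢKᵢ = 1.065 > 1 and Σzᵢ/Kᵢ = 1.160 > 1, so g(0) = 0.065 > 0 and g(1) = -0.160 < 0.
Newton–Raphson from V/F = 0.5:
  V/F = 0.500: g = -0.0282, g' = -0.207 → V/F = 0.364
  V/F = 0.364: g = -0.0011, g' = -0.192 → V/F = 0.358
Converged at V/F = 0.358.
Compositions from xᵢ = zᵢ/(1+V/F(Kᵢ−1)), yᵢ = Kᵢxᵢ:
  isobutane: x = 0.554, y = 0.766
  isopentane: x = 0.446, y = 0.234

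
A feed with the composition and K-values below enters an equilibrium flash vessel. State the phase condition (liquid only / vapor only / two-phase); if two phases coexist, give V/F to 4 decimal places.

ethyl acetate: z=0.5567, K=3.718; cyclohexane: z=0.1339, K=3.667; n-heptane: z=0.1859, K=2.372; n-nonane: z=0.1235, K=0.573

vapor only

ΣzᵢKᵢ = 3.0725; Σzᵢ/Kᵢ = 0.4802.
Since Σzᵢ/Kᵢ < 1 the mixture is above its dew point — single vapor phase.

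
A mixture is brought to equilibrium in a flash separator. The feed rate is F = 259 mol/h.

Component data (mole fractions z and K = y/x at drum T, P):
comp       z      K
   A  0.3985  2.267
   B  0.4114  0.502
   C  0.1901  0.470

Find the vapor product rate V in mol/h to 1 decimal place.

Rachford–Rice: g(ψ) = Σ zᵢ(Kᵢ−1)/(1+ψ(Kᵢ−1)) = 0.
g(0) = ΣzᵢKᵢ − 1 = 0.1993 and g(1) = 1 − Σzᵢ/Kᵢ = -0.3998, so a root lies in (0, 1).
Iterate (Newton) starting at ψ = 0.5:
  ψ = 0.5000: g = -0.10079, g' = -0.5195 → ψ = 0.3060
  ψ = 0.3060: g = 0.00189, g' = -0.5503 → ψ = 0.3094
Converged at ψ = 0.3094.
Then V = ψ·F = 0.3094·259 = 80.1 mol/h and L = F − V = 178.9 mol/h.

V = 80.1 mol/h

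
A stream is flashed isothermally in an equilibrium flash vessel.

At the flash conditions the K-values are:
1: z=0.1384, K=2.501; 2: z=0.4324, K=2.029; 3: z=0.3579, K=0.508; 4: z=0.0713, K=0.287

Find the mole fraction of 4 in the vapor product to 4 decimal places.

Let ψ = V/F and solve Σ zᵢ(Kᵢ−1)/(1+ψ(Kᵢ−1)) = 0.
Check two-phase: ΣzᵢKᵢ = 1.4258 > 1 and Σzᵢ/Kᵢ = 1.2214 > 1, so g(0) = 0.4258 > 0 and g(1) = -0.2214 < 0.
Iterate (Newton) starting at ψ = 0.37:
  ψ = 0.3700: g = 0.17148, g' = -0.5654 → ψ = 0.6733
  ψ = 0.6733: g = 0.00508, g' = -0.5647 → ψ = 0.6823
Converged at ψ = 0.6823.
Compositions from xᵢ = zᵢ/(1+ψ(Kᵢ−1)), yᵢ = Kᵢxᵢ:
  1: x = 0.0684, y = 0.1710
  2: x = 0.2540, y = 0.5155
  3: x = 0.5387, y = 0.2737
  4: x = 0.1388, y = 0.0398

y_4 = 0.0398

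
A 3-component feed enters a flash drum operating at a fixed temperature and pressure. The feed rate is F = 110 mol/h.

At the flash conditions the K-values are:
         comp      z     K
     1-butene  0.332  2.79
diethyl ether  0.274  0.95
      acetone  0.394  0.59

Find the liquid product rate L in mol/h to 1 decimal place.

Newton iteration, ψ⁰ = 0.54:
  ψ = 0.540: g = 0.0806, g' = -0.385 → ψ = 0.749
  ψ = 0.749: g = 0.0064, g' = -0.333 → ψ = 0.769
Converged at ψ = 0.769.
Then V = ψ·F = 0.7687·110 = 84.6 mol/h and L = F − V = 25.4 mol/h.

L = 25.4 mol/h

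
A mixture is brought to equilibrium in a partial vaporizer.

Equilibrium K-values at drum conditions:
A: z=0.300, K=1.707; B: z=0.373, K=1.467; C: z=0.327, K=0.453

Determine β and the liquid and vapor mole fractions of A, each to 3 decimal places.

Material balance + equilibrium reduce to Σ zᵢ(Kᵢ−1)/(1+β(Kᵢ−1)) = 0.
g(0) = ΣzᵢKᵢ − 1 = 0.207 and g(1) = 1 − Σzᵢ/Kᵢ = -0.152, so a root lies in (0, 1).
Iterate (Newton) starting at β = 0.5:
  β = 0.500: g = 0.0517, g' = -0.321 → β = 0.661
  β = 0.661: g = -0.0026, g' = -0.357 → β = 0.654
Converged at β = 0.654.
Compositions from xᵢ = zᵢ/(1+β(Kᵢ−1)), yᵢ = Kᵢxᵢ:
  A: x = 0.205, y = 0.350
  B: x = 0.286, y = 0.419
  C: x = 0.509, y = 0.231

β = 0.654, x_A = 0.205, y_A = 0.350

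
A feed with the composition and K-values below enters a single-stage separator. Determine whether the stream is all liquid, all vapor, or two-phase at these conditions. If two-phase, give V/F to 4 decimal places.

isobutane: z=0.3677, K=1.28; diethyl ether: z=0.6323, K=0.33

all liquid

ΣzᵢKᵢ = 0.6793; Σzᵢ/Kᵢ = 2.2033.
Since ΣzᵢKᵢ < 1 the mixture is below its bubble point — single liquid phase.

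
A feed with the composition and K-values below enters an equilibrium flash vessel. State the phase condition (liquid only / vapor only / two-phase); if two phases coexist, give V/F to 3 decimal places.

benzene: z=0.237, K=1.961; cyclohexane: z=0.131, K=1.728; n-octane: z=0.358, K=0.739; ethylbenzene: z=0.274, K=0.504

ΣzᵢKᵢ = 1.094; Σzᵢ/Kᵢ = 1.225.
Both exceed 1, so a two-phase solution exists.
Material balance + equilibrium reduce to Σ zᵢ(Kᵢ−1)/(1+ψ(Kᵢ−1)) = 0.
Iterate (Newton) starting at ψ = 0.38:
  ψ = 0.380: g = -0.0297, g' = -0.292 → ψ = 0.279
  ψ = 0.279: g = 0.0005, g' = -0.303 → ψ = 0.280
Converged at ψ = 0.280.

two-phase, V/F = 0.280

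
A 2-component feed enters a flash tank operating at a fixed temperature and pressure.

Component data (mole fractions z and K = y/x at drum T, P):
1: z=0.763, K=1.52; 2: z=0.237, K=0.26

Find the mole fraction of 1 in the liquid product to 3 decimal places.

Material balance + equilibrium reduce to Σ zᵢ(Kᵢ−1)/(1+V/F(Kᵢ−1)) = 0.
Feasibility: ΣzᵢKᵢ = 1.221, Σzᵢ/Kᵢ = 1.414 — both > 1, two phases present.
Newton–Raphson from V/F = 0.59:
  V/F = 0.590: g = -0.0077, g' = -0.530 → V/F = 0.576
  V/F = 0.576: g = -0.0001, g' = -0.516 → V/F = 0.575
Converged at V/F = 0.575.
Compositions from xᵢ = zᵢ/(1+V/F(Kᵢ−1)), yᵢ = Kᵢxᵢ:
  1: x = 0.587, y = 0.893
  2: x = 0.413, y = 0.107

x_1 = 0.587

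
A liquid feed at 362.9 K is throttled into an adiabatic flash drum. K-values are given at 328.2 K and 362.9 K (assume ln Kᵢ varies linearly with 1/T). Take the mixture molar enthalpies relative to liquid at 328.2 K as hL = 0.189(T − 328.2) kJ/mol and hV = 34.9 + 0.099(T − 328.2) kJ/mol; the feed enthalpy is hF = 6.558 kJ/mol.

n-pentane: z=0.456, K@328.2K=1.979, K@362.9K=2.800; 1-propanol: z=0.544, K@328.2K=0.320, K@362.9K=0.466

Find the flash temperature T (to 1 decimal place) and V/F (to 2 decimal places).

T = 331.8 K, V/F = 0.17

Adiabatic flash: solve Rachford–Rice at each trial T, then check hF = ψ·hV(T) + (1−ψ)·hL(T).
  T = 328.2 K: K = (1.979, 0.320), RR gives ψ = 0.115, H_out = 4.011 kJ/mol
  T = 362.9 K: K = (2.800, 0.466), RR gives ψ = 0.552, H_out = 24.090 kJ/mol
  T = 345.5 K: K = (2.373, 0.390), RR gives ψ = 0.351, H_out = 14.972 kJ/mol
  T = 336.9 K: K = (2.173, 0.354), RR gives ψ = 0.242, H_out = 9.918 kJ/mol
  T = 332.5 K: K = (2.074, 0.337), RR gives ψ = 0.181, H_out = 7.059 kJ/mol
  T = 330.4 K: K = (2.027, 0.328), RR gives ψ = 0.150, H_out = 5.606 kJ/mol
Linear interpolation between T = 330.4 (H_out = 5.606) and T = 332.5 (H_out = 7.059) on hF = 6.558 gives T ≈ 331.8 K, at which ψ = 0.17.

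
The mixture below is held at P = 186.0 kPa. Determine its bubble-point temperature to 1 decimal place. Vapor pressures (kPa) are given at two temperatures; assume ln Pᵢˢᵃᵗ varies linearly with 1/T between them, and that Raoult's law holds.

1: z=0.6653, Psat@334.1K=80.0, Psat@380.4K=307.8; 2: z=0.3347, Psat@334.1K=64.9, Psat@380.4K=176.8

T = 366.4 K

Bubble-point temperature: ΣzᵢPᵢˢᵃᵗ(T) = P. Interpolate ln Pᵢˢᵃᵗ = aᵢ + bᵢ/T.
  T = 334.1 K: ΣzᵢPᵢˢᵃᵗ = 74.95 kPa
  T = 380.4 K: ΣzᵢPᵢˢᵃᵗ = 263.95 kPa
  T = 357.2 K: ΣzᵢPᵢˢᵃᵗ = 145.90 kPa
  T = 368.8 K: ΣzᵢPᵢˢᵃᵗ = 197.96 kPa
  T = 363.0 K: ΣzᵢPᵢˢᵃᵗ = 170.33 kPa
  T = 365.9 K: ΣzᵢPᵢˢᵃᵗ = 183.73 kPa
Interpolating between 365.9 K and 368.8 K gives T ≈ 366.4 K.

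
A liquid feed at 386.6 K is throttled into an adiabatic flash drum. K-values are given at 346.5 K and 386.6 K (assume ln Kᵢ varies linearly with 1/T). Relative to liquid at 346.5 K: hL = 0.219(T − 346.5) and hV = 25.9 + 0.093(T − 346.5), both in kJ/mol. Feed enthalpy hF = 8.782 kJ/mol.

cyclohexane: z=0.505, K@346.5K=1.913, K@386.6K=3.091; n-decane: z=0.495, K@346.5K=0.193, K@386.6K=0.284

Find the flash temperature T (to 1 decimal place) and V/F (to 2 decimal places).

T = 358.9 K, V/F = 0.25

Adiabatic flash: solve Rachford–Rice at each trial T, then check hF = ψ·hV(T) + (1−ψ)·hL(T).
  T = 346.5 K: K = (1.913, 0.193), RR gives ψ = 0.084, H_out = 2.165 kJ/mol
  T = 386.6 K: K = (3.091, 0.284), RR gives ψ = 0.469, H_out = 18.551 kJ/mol
  T = 366.6 K: K = (2.465, 0.237), RR gives ψ = 0.324, H_out = 11.968 kJ/mol
  T = 356.6 K: K = (2.181, 0.214), RR gives ψ = 0.224, H_out = 7.720 kJ/mol
  T = 361.6 K: K = (2.321, 0.225), RR gives ψ = 0.277, H_out = 9.959 kJ/mol
  T = 359.1 K: K = (2.250, 0.220), RR gives ψ = 0.251, H_out = 8.872 kJ/mol
  T = 357.9 K: K = (2.217, 0.217), RR gives ψ = 0.238, H_out = 8.328 kJ/mol
Linear interpolation between T = 357.9 (H_out = 8.328) and T = 359.1 (H_out = 8.872) on hF = 8.782 gives T ≈ 358.9 K, at which ψ = 0.25.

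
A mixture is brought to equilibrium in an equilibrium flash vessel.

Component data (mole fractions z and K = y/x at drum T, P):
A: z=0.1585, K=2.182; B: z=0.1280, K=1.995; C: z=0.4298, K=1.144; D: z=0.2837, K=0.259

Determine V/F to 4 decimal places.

V/F = 0.3544

Material balance + equilibrium reduce to Σ zᵢ(Kᵢ−1)/(1+V/F(Kᵢ−1)) = 0.
g(0) = ΣzᵢKᵢ − 1 = 0.1664 and g(1) = 1 − Σzᵢ/Kᵢ = -0.6079, so a root lies in (0, 1).
Newton–Raphson from V/F = 0.5:
  V/F = 0.5000: g = -0.07341, g' = -0.5448 → V/F = 0.3653
  V/F = 0.3653: g = -0.00517, g' = -0.4771 → V/F = 0.3544
Converged at V/F = 0.3544.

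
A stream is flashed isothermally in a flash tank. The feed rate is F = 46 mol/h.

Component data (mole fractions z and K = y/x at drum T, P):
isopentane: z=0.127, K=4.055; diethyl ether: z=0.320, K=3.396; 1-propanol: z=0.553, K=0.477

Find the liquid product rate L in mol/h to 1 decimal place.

L = 16.6 mol/h

Material balance + equilibrium reduce to Σ zᵢ(Kᵢ−1)/(1+ψ(Kᵢ−1)) = 0.
Feasibility: ΣzᵢKᵢ = 1.865, Σzᵢ/Kᵢ = 1.285 — both > 1, two phases present.
Iterate (Newton) starting at ψ = 0.32:
  ψ = 0.320: g = 0.2828, g' = -1.110 → ψ = 0.575
  ψ = 0.575: g = 0.0497, g' = -0.790 → ψ = 0.638
  ψ = 0.638: g = 0.0009, g' = -0.764 → ψ = 0.639
Converged at ψ = 0.639.
Then V = ψ·F = 0.6389·46 = 29.4 mol/h and L = F − V = 16.6 mol/h.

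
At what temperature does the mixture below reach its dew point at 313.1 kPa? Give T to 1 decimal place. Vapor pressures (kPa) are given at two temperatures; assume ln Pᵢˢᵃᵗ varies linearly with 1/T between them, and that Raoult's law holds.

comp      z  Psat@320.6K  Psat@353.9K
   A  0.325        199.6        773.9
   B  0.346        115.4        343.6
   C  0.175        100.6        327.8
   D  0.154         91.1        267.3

Dew-point temperature: Σzᵢ·P/Pᵢˢᵃᵗ(T) = 1. Interpolate ln Pᵢˢᵃᵗ = aᵢ + bᵢ/T.
  T = 320.6 K: ΣzᵢP/Pᵢˢᵃᵗ = 2.5225
  T = 353.9 K: ΣzᵢP/Pᵢˢᵃᵗ = 0.7943
  T = 337.2 K: ΣzᵢP/Pᵢˢᵃᵗ = 1.3763
  T = 345.5 K: ΣzᵢP/Pᵢˢᵃᵗ = 1.0401
  T = 349.7 K: ΣzᵢP/Pᵢˢᵃᵗ = 0.9074
  T = 347.6 K: ΣzᵢP/Pᵢˢᵃᵗ = 0.9710
Interpolating between 345.5 K and 347.6 K gives T ≈ 346.7 K.

T = 346.7 K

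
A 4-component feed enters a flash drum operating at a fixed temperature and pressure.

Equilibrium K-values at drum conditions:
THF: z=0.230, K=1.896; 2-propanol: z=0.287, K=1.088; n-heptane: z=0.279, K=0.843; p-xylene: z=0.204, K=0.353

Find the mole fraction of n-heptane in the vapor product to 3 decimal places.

Iterate (Newton) starting at V/F = 0.5:
  V/F = 0.500: g = -0.0761, g' = -0.285 → V/F = 0.233
  V/F = 0.233: g = -0.0056, g' = -0.254 → V/F = 0.211
Converged at V/F = 0.211.
Compositions from xᵢ = zᵢ/(1+V/F(Kᵢ−1)), yᵢ = Kᵢxᵢ:
  THF: x = 0.193, y = 0.367
  2-propanol: x = 0.282, y = 0.307
  n-heptane: x = 0.289, y = 0.243
  p-xylene: x = 0.236, y = 0.083

y_n-heptane = 0.243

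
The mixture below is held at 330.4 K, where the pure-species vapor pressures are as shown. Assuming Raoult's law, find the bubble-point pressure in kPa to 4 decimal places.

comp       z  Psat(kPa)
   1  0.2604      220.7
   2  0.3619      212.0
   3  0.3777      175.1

At the bubble point ψ → 0, so ΣzᵢKᵢ = 1 with Kᵢ = Pᵢˢᵃᵗ/P ⇒ P = ΣzᵢPᵢˢᵃᵗ.
P = 0.2604·220.7 + 0.3619·212.0 + 0.3777·175.1 = 200.3284 kPa

Pbub = 200.3284 kPa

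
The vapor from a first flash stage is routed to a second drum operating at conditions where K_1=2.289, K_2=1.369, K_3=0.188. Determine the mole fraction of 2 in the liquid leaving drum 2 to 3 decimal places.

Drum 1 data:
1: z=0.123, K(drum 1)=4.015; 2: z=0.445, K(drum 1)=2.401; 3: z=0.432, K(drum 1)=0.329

x_2 (drum 2) = 0.495

Drum 1:
Material balance + equilibrium reduce to Σ zᵢ(Kᵢ−1)/(1+ψ₁(Kᵢ−1)) = 0.
g(0) = ΣzᵢKᵢ − 1 = 0.704 and g(1) = 1 − Σzᵢ/Kᵢ = -0.529, so a root lies in (0, 1).
Iterate (Newton) starting at ψ₁ = 0.5:
  ψ₁ = 0.500: g = 0.0783, g' = -0.920 → ψ₁ = 0.585
Converged at ψ₁ = 0.585.
Drum-1 compositions:
  1: x = 0.045, y = 0.179
  2: x = 0.245, y = 0.587
  3: x = 0.711, y = 0.234
Drum-2 feed = drum-1 vapor: z₂ = (0.1788, 0.5874, 0.2339).
Drum 2:
Material balance + equilibrium reduce to Σ zᵢ(Kᵢ−1)/(1+ψ₂(Kᵢ−1)) = 0.
Feasibility: ΣzᵢKᵢ = 1.257, Σzᵢ/Kᵢ = 1.751 — both > 1, two phases present.
Iterate (Newton) starting at ψ₂ = 0.47:
  ψ₂ = 0.470: g = 0.0211, g' = -0.577 → ψ₂ = 0.507
  ψ₂ = 0.507: g = -0.0006, g' = -0.610 → ψ₂ = 0.506
Converged at ψ₂ = 0.506.
  1: x = 0.108, y = 0.248
  2: x = 0.495, y = 0.678
  3: x = 0.397, y = 0.075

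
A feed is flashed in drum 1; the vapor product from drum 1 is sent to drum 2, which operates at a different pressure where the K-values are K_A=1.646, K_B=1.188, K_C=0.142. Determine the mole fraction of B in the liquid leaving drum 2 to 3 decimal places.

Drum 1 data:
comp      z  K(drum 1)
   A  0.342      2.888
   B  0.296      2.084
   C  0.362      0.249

x_B (drum 2) = 0.337

Drum 1:
Newton–Raphson from ψ₁ = 0.58:
  ψ₁ = 0.580: g = 0.0235, g' = -1.050 → ψ₁ = 0.602
Converged at ψ₁ = 0.602.
Drum-1 compositions:
  A: x = 0.160, y = 0.462
  B: x = 0.179, y = 0.373
  C: x = 0.661, y = 0.165
Drum-2 feed = drum-1 vapor: z₂ = (0.4622, 0.3732, 0.1646).
Drum 2:
Newton–Raphson from ψ₂ = 0.5:
  ψ₂ = 0.500: g = 0.0426, g' = -0.493 → ψ₂ = 0.586
  ψ₂ = 0.586: g = -0.0044, g' = -0.603 → ψ₂ = 0.579
Converged at ψ₂ = 0.579.
  A: x = 0.336, y = 0.554
  B: x = 0.337, y = 0.400
  C: x = 0.327, y = 0.046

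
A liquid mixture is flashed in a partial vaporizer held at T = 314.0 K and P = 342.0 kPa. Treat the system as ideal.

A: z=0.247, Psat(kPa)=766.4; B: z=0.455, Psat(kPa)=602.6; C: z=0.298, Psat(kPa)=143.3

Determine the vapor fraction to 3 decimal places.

ψ = 0.880

Raoult's law: Kᵢ = Pᵢˢᵃᵗ/P = Pᵢˢᵃᵗ/342.0.
  K_A = 766.4/342.0 = 2.24094, K_B = 602.6/342.0 = 1.76199, K_C = 143.3/342.0 = 0.41901
Let ψ = V/F and solve Σ zᵢ(Kᵢ−1)/(1+ψ(Kᵢ−1)) = 0.
g(0) = ΣzᵢKᵢ − 1 = 0.480 and g(1) = 1 − Σzᵢ/Kᵢ = -0.080, so a root lies in (0, 1).
Iterate (Newton) starting at ψ = 0.48:
  ψ = 0.480: g = 0.2059, g' = -0.484 → ψ = 0.905
  ψ = 0.905: g = -0.0155, g' = -0.624 → ψ = 0.880
Converged at ψ = 0.880.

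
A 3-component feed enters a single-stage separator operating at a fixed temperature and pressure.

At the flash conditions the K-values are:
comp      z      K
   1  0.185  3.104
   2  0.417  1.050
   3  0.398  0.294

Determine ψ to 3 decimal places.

Rachford–Rice: g(ψ) = Σ zᵢ(Kᵢ−1)/(1+ψ(Kᵢ−1)) = 0.
Feasibility: ΣzᵢKᵢ = 1.129, Σzᵢ/Kᵢ = 1.810 — both > 1, two phases present.
Iterate (Newton) starting at ψ = 0.5:
  ψ = 0.500: g = -0.2243, g' = -0.669 → ψ = 0.165
  ψ = 0.165: g = -0.0084, g' = -0.706 → ψ = 0.153
Converged at ψ = 0.153.

ψ = 0.153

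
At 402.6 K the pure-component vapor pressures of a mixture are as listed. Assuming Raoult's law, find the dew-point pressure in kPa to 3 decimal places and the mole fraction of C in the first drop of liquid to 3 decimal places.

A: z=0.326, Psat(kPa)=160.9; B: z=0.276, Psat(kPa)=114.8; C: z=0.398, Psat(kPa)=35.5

Pdew = 63.932 kPa, x_C = 0.717

At the dew point ψ → 1, so Σzᵢ/Kᵢ = 1 with Kᵢ = Pᵢˢᵃᵗ/P ⇒ 1/P = Σzᵢ/Pᵢˢᵃᵗ.
1/P = 0.326/160.9 + 0.276/114.8 + 0.398/35.5 = 0.015642 ⇒ P = 63.932 kPa
xᵢ = zᵢP/Pᵢˢᵃᵗ ⇒ x_C = 0.398·63.932/35.5 = 0.717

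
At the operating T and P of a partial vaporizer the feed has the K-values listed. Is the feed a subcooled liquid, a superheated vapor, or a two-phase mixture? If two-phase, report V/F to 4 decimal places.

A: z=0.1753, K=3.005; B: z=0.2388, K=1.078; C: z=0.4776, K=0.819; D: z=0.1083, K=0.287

two-phase, V/F = 0.4350

ΣzᵢKᵢ = 1.2064; Σzᵢ/Kᵢ = 1.2404.
Both exceed 1, so a two-phase solution exists.
Material balance + equilibrium reduce to Σ zᵢ(Kᵢ−1)/(1+ψ(Kᵢ−1)) = 0.
Newton–Raphson from ψ = 0.5:
  ψ = 0.5000: g = -0.02160, g' = -0.3290 → ψ = 0.4343
  ψ = 0.4343: g = 0.00020, g' = -0.3367 → ψ = 0.4350
Converged at ψ = 0.4350.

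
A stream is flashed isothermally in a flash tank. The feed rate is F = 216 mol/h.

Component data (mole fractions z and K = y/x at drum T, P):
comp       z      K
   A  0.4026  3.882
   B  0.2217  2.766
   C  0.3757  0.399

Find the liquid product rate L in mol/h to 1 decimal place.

Rachford–Rice: g(V/F) = Σ zᵢ(Kᵢ−1)/(1+V/F(Kᵢ−1)) = 0.
Check two-phase: ΣzᵢKᵢ = 2.3260 > 1 and Σzᵢ/Kᵢ = 1.1255 > 1, so g(0) = 1.3260 > 0 and g(1) = -0.1255 < 0.
Iterate (Newton) starting at V/F = 0.5:
  V/F = 0.5000: g = 0.36046, g' = -1.0336 → V/F = 0.8488
  V/F = 0.8488: g = 0.03247, g' = -0.9577 → V/F = 0.8827
  V/F = 0.8827: g = -0.00048, g' = -0.9874 → V/F = 0.8822
Converged at V/F = 0.8822.
Then V = V/F·F = 0.8822·216 = 190.5 mol/h and L = F − V = 25.5 mol/h.

L = 25.5 mol/h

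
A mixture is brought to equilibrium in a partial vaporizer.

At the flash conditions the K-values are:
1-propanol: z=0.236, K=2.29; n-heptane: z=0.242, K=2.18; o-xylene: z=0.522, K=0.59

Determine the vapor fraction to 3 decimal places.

ψ = 0.743

Material balance + equilibrium reduce to Σ zᵢ(Kᵢ−1)/(1+ψ(Kᵢ−1)) = 0.
Check two-phase: ΣzᵢKᵢ = 1.376 > 1 and Σzᵢ/Kᵢ = 1.099 > 1, so g(0) = 0.376 > 0 and g(1) = -0.099 < 0.
Newton iteration, ψ⁰ = 0.5:
  ψ = 0.500: g = 0.0955, g' = -0.417 → ψ = 0.729
  ψ = 0.729: g = 0.0052, g' = -0.380 → ψ = 0.743
Converged at ψ = 0.743.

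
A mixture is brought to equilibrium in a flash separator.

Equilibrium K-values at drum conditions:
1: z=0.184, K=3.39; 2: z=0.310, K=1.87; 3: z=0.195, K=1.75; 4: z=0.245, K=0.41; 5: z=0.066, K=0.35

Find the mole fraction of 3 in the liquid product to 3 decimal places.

x_3 = 0.119

Material balance + equilibrium reduce to Σ zᵢ(Kᵢ−1)/(1+ψ(Kᵢ−1)) = 0.
Feasibility: ΣzᵢKᵢ = 1.668, Σzᵢ/Kᵢ = 1.118 — both > 1, two phases present.
Newton–Raphson from ψ = 0.37:
  ψ = 0.370: g = 0.3105, g' = -0.685 → ψ = 0.823
  ψ = 0.823: g = 0.0226, g' = -0.692 → ψ = 0.856
  ψ = 0.856: g = -0.0004, g' = -0.721 → ψ = 0.855
Converged at ψ = 0.855.
Compositions from xᵢ = zᵢ/(1+ψ(Kᵢ−1)), yᵢ = Kᵢxᵢ:
  1: x = 0.060, y = 0.205
  2: x = 0.178, y = 0.332
  3: x = 0.119, y = 0.208
  4: x = 0.494, y = 0.203
  5: x = 0.149, y = 0.052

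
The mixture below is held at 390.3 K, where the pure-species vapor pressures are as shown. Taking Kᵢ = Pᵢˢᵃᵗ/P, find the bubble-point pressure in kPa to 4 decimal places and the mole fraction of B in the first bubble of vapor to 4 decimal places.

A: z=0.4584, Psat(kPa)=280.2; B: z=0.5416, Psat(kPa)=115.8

At the bubble point ψ → 0, so ΣzᵢKᵢ = 1 with Kᵢ = Pᵢˢᵃᵗ/P ⇒ P = ΣzᵢPᵢˢᵃᵗ.
P = 0.4584·280.2 + 0.5416·115.8 = 191.1610 kPa
yᵢ = zᵢPᵢˢᵃᵗ/P ⇒ y_B = 0.5416·115.8/191.1610 = 0.3281

Pbub = 191.1610 kPa, y_B = 0.3281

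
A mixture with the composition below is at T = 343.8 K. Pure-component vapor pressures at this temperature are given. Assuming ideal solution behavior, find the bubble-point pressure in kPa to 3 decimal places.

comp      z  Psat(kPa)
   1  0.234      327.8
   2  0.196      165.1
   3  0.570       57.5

At the bubble point ψ → 0, so ΣzᵢKᵢ = 1 with Kᵢ = Pᵢˢᵃᵗ/P ⇒ P = ΣzᵢPᵢˢᵃᵗ.
P = 0.234·327.8 + 0.196·165.1 + 0.570·57.5 = 141.840 kPa

Pbub = 141.840 kPa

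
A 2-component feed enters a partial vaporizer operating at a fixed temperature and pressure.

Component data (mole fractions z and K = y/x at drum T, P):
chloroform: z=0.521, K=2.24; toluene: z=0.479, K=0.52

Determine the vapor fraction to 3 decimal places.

Newton iteration, ψ⁰ = 0.5:
  ψ = 0.500: g = 0.0963, g' = -0.496 → ψ = 0.694
  ψ = 0.694: g = 0.0025, g' = -0.480 → ψ = 0.699
Converged at ψ = 0.699.

ψ = 0.699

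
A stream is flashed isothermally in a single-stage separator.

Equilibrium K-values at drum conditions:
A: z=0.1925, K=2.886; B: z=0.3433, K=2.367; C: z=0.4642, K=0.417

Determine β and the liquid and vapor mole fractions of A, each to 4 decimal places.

β = 0.6166, x_A = 0.0890, y_A = 0.2569

Rachford–Rice: g(β) = Σ zᵢ(Kᵢ−1)/(1+β(Kᵢ−1)) = 0.
Check two-phase: ΣzᵢKᵢ = 1.5617 > 1 and Σzᵢ/Kᵢ = 1.3249 > 1, so g(0) = 0.5617 > 0 and g(1) = -0.3249 < 0.
Newton iteration, β⁰ = 0.5:
  β = 0.5000: g = 0.08364, g' = -0.7220 → β = 0.6158
  β = 0.6158: g = 0.00054, g' = -0.7197 → β = 0.6166
Converged at β = 0.6166.
Compositions from xᵢ = zᵢ/(1+β(Kᵢ−1)), yᵢ = Kᵢxᵢ:
  A: x = 0.0890, y = 0.2569
  B: x = 0.1863, y = 0.4409
  C: x = 0.7247, y = 0.3022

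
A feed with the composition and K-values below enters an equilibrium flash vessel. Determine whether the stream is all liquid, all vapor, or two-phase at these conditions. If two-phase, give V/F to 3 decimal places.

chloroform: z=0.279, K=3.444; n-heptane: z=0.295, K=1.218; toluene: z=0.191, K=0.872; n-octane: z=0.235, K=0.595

all vapor

ΣzᵢKᵢ = 1.627; Σzᵢ/Kᵢ = 0.937.
Since Σzᵢ/Kᵢ < 1 the mixture is above its dew point — single vapor phase.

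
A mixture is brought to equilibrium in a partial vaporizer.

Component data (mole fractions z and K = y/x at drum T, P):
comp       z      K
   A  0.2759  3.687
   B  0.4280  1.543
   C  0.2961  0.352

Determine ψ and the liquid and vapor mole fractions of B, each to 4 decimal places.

Newton iteration, ψ⁰ = 0.5:
  ψ = 0.5000: g = 0.21528, g' = -0.7128 → ψ = 0.8020
  ψ = 0.8020: g = -0.00261, g' = -0.8003 → ψ = 0.7987
Converged at ψ = 0.7987.
Compositions from xᵢ = zᵢ/(1+ψ(Kᵢ−1)), yᵢ = Kᵢxᵢ:
  A: x = 0.0877, y = 0.3233
  B: x = 0.2985, y = 0.4606
  C: x = 0.6138, y = 0.2161

ψ = 0.7987, x_B = 0.2985, y_B = 0.4606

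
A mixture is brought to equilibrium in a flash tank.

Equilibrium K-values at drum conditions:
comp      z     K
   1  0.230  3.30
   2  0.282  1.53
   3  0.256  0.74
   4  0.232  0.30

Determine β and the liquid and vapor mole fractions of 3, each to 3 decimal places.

Let β = V/F and solve Σ zᵢ(Kᵢ−1)/(1+β(Kᵢ−1)) = 0.
Check two-phase: ΣzᵢKᵢ = 1.450 > 1 and Σzᵢ/Kᵢ = 1.373 > 1, so g(0) = 0.450 > 0 and g(1) = -0.373 < 0.
Newton iteration, β⁰ = 0.5:
  β = 0.500: g = 0.0378, g' = -0.605 → β = 0.563
  β = 0.563: g = -0.0001, g' = -0.611 → β = 0.562
Converged at β = 0.562.
Compositions from xᵢ = zᵢ/(1+β(Kᵢ−1)), yᵢ = Kᵢxᵢ:
  1: x = 0.100, y = 0.331
  2: x = 0.217, y = 0.332
  3: x = 0.300, y = 0.222
  4: x = 0.383, y = 0.115

β = 0.562, x_3 = 0.300, y_3 = 0.222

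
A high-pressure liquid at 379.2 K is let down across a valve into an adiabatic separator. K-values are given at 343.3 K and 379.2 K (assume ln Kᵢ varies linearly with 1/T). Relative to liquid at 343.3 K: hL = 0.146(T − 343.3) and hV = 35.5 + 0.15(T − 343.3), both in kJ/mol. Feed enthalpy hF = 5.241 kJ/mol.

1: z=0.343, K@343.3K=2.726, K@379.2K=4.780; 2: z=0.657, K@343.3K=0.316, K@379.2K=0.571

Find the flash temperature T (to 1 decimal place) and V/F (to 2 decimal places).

T = 344.7 K, V/F = 0.14

Adiabatic flash: solve Rachford–Rice at each trial T, then check hF = ψ·hV(T) + (1−ψ)·hL(T).
  T = 343.3 K: K = (2.726, 0.316), RR gives ψ = 0.121, H_out = 4.289 kJ/mol
  T = 379.2 K: K = (4.780, 0.571), RR gives ψ = 0.626, H_out = 27.544 kJ/mol
  T = 361.2 K: K = (3.658, 0.431), RR gives ψ = 0.355, H_out = 15.252 kJ/mol
  T = 352.2 K: K = (3.167, 0.370), RR gives ψ = 0.241, H_out = 9.874 kJ/mol
  T = 347.8 K: K = (2.943, 0.343), RR gives ψ = 0.184, H_out = 7.182 kJ/mol
  T = 345.6 K: K = (2.836, 0.329), RR gives ψ = 0.154, H_out = 5.790 kJ/mol
  T = 344.5 K: K = (2.783, 0.323), RR gives ψ = 0.138, H_out = 5.079 kJ/mol
  T = 345.1 K: K = (2.812, 0.326), RR gives ψ = 0.147, H_out = 5.468 kJ/mol
Linear interpolation between T = 344.5 (H_out = 5.079) and T = 345.1 (H_out = 5.468) on hF = 5.241 gives T ≈ 344.7 K, at which ψ = 0.14.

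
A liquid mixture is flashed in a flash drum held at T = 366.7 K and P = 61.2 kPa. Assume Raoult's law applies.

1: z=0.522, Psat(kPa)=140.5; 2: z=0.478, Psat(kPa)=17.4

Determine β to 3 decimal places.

β = 0.360

Raoult's law: Kᵢ = Pᵢˢᵃᵗ/P = Pᵢˢᵃᵗ/61.2.
  K_1 = 140.5/61.2 = 2.29575, K_2 = 17.4/61.2 = 0.28431
Rachford–Rice: g(β) = Σ zᵢ(Kᵢ−1)/(1+β(Kᵢ−1)) = 0.
g(0) = ΣzᵢKᵢ − 1 = 0.334 and g(1) = 1 − Σzᵢ/Kᵢ = -0.909, so a root lies in (0, 1).
Newton–Raphson from β = 0.5:
  β = 0.500: g = -0.1223, g' = -0.916 → β = 0.367
  β = 0.367: g = -0.0052, g' = -0.853 → β = 0.360
Converged at β = 0.360.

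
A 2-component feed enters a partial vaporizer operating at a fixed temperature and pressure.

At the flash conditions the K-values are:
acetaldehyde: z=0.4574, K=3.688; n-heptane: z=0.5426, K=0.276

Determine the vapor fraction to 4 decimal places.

ψ = 0.4299

Let ψ = V/F and solve Σ zᵢ(Kᵢ−1)/(1+ψ(Kᵢ−1)) = 0.
Feasibility: ΣzᵢKᵢ = 1.8366, Σzᵢ/Kᵢ = 2.0900 — both > 1, two phases present.
Newton–Raphson from ψ = 0.5:
  ψ = 0.5000: g = -0.09121, g' = -1.3002 → ψ = 0.4298
  ψ = 0.4298: g = 0.00008, g' = -1.3108 → ψ = 0.4299
Converged at ψ = 0.4299.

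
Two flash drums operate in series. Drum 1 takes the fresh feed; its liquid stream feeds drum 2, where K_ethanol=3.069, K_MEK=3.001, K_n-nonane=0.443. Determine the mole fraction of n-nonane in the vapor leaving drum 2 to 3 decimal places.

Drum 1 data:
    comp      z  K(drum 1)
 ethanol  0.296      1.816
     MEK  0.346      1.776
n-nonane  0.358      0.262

Drum 1:
Let ψ₁ = V/F and solve Σ zᵢ(Kᵢ−1)/(1+ψ₁(Kᵢ−1)) = 0.
Check two-phase: ΣzᵢKᵢ = 1.246 > 1 and Σzᵢ/Kᵢ = 1.724 > 1, so g(0) = 0.246 > 0 and g(1) = -0.724 < 0.
Newton iteration, ψ₁⁰ = 0.5:
  ψ₁ = 0.500: g = -0.0537, g' = -0.697 → ψ₁ = 0.423
  ψ₁ = 0.423: g = -0.0024, g' = -0.639 → ψ₁ = 0.419
Converged at ψ₁ = 0.419.
Drum-1 compositions:
  ethanol: x = 0.221, y = 0.401
  MEK: x = 0.261, y = 0.464
  n-nonane: x = 0.518, y = 0.136
Drum-2 feed = drum-1 liquid: z₂ = (0.2206, 0.2611, 0.5184).
Drum 2:
Iterate (Newton) starting at ψ₂ = 0.5:
  ψ₂ = 0.500: g = 0.0852, g' = -0.798 → ψ₂ = 0.607
  ψ₂ = 0.607: g = 0.0021, g' = -0.766 → ψ₂ = 0.610
Converged at ψ₂ = 0.610.
  ethanol: x = 0.098, y = 0.299
  MEK: x = 0.118, y = 0.353
  n-nonane: x = 0.785, y = 0.348

y_n-nonane (drum 2) = 0.348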